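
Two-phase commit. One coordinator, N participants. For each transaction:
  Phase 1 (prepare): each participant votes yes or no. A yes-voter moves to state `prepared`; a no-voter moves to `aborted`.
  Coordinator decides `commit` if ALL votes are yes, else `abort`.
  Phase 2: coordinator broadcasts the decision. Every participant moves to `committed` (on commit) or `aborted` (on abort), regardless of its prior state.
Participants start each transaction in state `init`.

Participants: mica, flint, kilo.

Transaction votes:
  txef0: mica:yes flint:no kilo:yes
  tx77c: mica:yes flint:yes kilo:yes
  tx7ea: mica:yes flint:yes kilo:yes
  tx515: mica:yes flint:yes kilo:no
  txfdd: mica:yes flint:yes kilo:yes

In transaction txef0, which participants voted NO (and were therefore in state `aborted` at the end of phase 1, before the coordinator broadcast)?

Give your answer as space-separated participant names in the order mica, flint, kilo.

Answer: flint

Derivation:
Txn txef0 phase 1: mica yes -> prepared; flint no -> aborted; kilo yes -> prepared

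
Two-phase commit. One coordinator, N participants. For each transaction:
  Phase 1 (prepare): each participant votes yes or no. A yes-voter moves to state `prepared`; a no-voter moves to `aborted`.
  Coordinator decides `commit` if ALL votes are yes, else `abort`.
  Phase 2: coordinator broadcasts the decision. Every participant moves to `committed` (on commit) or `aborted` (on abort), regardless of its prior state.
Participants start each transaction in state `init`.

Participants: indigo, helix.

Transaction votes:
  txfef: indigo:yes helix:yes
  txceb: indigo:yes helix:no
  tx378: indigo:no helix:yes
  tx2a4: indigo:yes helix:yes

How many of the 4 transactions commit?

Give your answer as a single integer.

txfef: all yes -> commit (commits=1)
txceb: no from helix -> abort (commits=1)
tx378: no from indigo -> abort (commits=1)
tx2a4: all yes -> commit (commits=2)

Answer: 2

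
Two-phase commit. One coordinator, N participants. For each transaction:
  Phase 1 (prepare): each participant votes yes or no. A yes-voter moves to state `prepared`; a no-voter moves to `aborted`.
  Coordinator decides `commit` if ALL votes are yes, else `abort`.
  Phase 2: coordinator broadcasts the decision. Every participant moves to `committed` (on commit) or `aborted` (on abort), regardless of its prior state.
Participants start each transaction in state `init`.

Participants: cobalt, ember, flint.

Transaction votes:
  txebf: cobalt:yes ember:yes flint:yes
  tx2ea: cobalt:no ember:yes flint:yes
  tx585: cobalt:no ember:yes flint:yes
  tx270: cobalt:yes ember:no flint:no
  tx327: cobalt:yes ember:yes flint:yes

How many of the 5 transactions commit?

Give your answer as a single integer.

txebf: all yes -> commit (commits=1)
tx2ea: no from cobalt -> abort (commits=1)
tx585: no from cobalt -> abort (commits=1)
tx270: no from ember, flint -> abort (commits=1)
tx327: all yes -> commit (commits=2)

Answer: 2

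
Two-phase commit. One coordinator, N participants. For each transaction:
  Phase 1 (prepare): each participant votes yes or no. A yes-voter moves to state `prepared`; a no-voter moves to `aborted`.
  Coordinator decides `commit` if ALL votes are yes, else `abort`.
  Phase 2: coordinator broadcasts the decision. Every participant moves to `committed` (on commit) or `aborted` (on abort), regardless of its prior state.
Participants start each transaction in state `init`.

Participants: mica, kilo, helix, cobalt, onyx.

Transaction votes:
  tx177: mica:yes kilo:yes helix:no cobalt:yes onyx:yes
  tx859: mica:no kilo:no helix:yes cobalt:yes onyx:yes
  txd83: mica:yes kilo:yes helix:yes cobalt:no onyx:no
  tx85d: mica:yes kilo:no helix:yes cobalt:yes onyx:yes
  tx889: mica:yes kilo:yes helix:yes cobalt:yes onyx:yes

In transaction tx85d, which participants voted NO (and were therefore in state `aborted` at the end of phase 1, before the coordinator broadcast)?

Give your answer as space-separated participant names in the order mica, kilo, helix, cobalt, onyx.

Answer: kilo

Derivation:
Txn tx85d phase 1: mica yes -> prepared; kilo no -> aborted; helix yes -> prepared; cobalt yes -> prepared; onyx yes -> prepared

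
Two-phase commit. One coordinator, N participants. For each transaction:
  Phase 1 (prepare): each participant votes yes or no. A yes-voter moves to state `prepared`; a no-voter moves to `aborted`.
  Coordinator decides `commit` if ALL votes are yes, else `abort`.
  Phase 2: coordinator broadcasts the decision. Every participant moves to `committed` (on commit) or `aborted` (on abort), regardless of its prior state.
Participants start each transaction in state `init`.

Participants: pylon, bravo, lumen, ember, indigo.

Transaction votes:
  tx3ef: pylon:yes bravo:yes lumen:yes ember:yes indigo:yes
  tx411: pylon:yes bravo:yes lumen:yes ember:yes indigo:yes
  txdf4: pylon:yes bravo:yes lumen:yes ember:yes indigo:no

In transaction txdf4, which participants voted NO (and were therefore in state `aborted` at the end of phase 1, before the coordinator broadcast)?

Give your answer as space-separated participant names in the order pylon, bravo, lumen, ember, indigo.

Txn txdf4 phase 1: pylon yes -> prepared; bravo yes -> prepared; lumen yes -> prepared; ember yes -> prepared; indigo no -> aborted

Answer: indigo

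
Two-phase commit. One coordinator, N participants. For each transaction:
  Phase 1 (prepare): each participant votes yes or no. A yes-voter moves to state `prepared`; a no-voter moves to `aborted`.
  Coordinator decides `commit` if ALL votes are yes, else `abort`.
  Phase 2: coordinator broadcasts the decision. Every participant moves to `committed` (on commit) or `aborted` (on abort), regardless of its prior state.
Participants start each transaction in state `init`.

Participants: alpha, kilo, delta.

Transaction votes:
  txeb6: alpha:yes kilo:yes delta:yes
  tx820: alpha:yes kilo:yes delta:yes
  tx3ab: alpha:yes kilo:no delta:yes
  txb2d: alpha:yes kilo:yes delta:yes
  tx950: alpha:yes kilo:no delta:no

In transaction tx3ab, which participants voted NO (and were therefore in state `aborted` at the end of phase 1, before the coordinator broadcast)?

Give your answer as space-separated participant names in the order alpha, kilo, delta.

Txn tx3ab phase 1: alpha yes -> prepared; kilo no -> aborted; delta yes -> prepared

Answer: kilo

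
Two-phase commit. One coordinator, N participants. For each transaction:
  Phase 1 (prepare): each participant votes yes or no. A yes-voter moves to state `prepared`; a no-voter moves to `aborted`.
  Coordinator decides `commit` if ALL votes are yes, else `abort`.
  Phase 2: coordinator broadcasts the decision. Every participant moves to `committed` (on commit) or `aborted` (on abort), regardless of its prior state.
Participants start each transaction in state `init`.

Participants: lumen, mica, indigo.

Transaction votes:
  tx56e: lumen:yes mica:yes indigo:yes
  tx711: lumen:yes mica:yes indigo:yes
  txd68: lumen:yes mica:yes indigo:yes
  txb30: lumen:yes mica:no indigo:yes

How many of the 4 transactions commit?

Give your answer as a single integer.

Answer: 3

Derivation:
tx56e: all yes -> commit (commits=1)
tx711: all yes -> commit (commits=2)
txd68: all yes -> commit (commits=3)
txb30: no from mica -> abort (commits=3)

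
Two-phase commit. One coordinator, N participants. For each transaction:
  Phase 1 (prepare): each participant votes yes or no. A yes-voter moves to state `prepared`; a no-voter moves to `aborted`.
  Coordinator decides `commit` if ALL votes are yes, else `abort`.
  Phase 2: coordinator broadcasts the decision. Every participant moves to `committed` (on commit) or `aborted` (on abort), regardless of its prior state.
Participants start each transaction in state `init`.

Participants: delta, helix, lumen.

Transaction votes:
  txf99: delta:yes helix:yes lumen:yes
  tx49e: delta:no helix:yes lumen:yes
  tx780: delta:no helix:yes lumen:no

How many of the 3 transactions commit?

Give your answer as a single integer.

txf99: all yes -> commit (commits=1)
tx49e: no from delta -> abort (commits=1)
tx780: no from delta, lumen -> abort (commits=1)

Answer: 1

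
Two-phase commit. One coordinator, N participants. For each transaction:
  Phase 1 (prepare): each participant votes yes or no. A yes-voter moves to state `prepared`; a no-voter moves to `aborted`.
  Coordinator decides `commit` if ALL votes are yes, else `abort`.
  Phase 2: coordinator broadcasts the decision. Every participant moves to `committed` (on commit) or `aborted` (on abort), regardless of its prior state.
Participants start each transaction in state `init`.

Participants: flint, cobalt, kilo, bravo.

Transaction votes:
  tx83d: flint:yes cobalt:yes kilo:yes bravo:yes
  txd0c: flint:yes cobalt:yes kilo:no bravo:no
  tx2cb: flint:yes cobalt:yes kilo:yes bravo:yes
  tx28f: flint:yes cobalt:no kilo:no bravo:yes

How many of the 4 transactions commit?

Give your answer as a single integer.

tx83d: all yes -> commit (commits=1)
txd0c: no from kilo, bravo -> abort (commits=1)
tx2cb: all yes -> commit (commits=2)
tx28f: no from cobalt, kilo -> abort (commits=2)

Answer: 2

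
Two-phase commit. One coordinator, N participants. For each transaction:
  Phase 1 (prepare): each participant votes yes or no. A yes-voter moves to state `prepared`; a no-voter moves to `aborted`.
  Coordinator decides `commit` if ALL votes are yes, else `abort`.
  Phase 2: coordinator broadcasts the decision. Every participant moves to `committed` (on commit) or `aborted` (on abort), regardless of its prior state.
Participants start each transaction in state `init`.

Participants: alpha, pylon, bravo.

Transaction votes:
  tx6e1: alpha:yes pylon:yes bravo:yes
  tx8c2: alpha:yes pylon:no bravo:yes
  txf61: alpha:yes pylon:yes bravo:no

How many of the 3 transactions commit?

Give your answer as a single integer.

tx6e1: all yes -> commit (commits=1)
tx8c2: no from pylon -> abort (commits=1)
txf61: no from bravo -> abort (commits=1)

Answer: 1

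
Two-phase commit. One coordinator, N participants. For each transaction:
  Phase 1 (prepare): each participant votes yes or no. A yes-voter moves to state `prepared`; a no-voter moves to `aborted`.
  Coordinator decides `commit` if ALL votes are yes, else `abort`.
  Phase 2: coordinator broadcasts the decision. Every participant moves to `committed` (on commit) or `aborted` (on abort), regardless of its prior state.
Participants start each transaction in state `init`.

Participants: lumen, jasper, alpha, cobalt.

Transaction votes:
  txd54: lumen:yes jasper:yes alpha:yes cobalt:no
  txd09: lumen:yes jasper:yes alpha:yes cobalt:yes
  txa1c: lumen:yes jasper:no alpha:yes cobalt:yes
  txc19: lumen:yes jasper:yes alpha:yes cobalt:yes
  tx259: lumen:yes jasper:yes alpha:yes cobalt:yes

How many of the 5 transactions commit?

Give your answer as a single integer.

txd54: no from cobalt -> abort (commits=0)
txd09: all yes -> commit (commits=1)
txa1c: no from jasper -> abort (commits=1)
txc19: all yes -> commit (commits=2)
tx259: all yes -> commit (commits=3)

Answer: 3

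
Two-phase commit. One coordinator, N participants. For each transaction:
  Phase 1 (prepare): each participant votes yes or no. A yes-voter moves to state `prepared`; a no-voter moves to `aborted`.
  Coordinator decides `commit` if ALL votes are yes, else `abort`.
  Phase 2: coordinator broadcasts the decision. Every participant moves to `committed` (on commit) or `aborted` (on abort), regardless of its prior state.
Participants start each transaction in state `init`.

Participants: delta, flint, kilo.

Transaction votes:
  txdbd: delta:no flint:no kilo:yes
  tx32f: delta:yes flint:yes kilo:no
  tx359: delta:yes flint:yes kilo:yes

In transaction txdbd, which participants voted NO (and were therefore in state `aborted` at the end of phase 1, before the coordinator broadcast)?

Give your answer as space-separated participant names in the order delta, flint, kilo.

Txn txdbd phase 1: delta no -> aborted; flint no -> aborted; kilo yes -> prepared

Answer: delta flint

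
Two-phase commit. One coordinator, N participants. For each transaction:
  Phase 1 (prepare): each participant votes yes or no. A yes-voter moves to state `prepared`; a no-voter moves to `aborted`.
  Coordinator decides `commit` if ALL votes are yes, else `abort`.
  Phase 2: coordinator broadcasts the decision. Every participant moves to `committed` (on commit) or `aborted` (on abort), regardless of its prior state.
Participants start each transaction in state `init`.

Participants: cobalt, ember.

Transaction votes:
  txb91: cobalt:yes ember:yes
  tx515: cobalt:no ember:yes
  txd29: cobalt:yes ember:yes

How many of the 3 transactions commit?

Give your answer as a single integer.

Answer: 2

Derivation:
txb91: all yes -> commit (commits=1)
tx515: no from cobalt -> abort (commits=1)
txd29: all yes -> commit (commits=2)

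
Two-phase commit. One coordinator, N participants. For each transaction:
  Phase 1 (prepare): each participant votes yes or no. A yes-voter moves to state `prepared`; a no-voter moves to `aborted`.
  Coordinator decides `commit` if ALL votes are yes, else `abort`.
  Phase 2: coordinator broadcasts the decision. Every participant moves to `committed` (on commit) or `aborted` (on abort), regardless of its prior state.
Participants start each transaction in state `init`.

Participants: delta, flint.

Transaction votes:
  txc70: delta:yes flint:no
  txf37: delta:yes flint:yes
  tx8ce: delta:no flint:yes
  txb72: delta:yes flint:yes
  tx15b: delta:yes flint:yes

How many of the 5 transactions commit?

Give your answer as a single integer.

txc70: no from flint -> abort (commits=0)
txf37: all yes -> commit (commits=1)
tx8ce: no from delta -> abort (commits=1)
txb72: all yes -> commit (commits=2)
tx15b: all yes -> commit (commits=3)

Answer: 3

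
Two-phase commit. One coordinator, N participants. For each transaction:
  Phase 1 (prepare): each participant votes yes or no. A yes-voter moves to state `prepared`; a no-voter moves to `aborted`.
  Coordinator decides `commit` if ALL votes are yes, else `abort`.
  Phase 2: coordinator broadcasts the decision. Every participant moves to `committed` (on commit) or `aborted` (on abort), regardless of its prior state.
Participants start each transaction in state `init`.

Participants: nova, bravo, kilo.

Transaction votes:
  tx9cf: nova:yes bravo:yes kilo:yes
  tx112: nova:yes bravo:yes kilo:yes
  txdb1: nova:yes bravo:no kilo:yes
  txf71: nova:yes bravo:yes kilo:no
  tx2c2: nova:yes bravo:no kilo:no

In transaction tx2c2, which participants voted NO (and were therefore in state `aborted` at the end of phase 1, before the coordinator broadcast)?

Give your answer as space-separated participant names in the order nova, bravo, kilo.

Answer: bravo kilo

Derivation:
Txn tx2c2 phase 1: nova yes -> prepared; bravo no -> aborted; kilo no -> aborted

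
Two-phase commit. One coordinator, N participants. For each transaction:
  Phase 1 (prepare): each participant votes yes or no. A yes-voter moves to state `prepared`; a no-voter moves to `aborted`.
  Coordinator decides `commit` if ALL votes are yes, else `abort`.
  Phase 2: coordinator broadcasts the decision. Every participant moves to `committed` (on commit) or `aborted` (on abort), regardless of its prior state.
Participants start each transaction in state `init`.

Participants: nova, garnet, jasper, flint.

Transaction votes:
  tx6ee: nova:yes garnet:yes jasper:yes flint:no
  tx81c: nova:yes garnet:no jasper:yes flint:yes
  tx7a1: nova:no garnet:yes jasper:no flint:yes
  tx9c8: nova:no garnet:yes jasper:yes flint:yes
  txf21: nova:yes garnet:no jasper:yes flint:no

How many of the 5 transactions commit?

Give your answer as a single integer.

tx6ee: no from flint -> abort (commits=0)
tx81c: no from garnet -> abort (commits=0)
tx7a1: no from nova, jasper -> abort (commits=0)
tx9c8: no from nova -> abort (commits=0)
txf21: no from garnet, flint -> abort (commits=0)

Answer: 0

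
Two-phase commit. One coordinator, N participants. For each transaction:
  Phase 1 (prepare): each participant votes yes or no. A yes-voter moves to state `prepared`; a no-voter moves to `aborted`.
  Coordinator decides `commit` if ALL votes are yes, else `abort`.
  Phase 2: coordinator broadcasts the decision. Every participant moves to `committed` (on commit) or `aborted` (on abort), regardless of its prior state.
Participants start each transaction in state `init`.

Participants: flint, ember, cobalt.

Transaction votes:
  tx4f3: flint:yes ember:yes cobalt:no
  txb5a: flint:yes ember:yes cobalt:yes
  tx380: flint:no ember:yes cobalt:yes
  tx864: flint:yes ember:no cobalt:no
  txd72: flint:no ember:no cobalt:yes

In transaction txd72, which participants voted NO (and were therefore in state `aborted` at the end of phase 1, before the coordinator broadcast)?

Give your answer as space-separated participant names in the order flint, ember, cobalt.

Answer: flint ember

Derivation:
Txn txd72 phase 1: flint no -> aborted; ember no -> aborted; cobalt yes -> prepared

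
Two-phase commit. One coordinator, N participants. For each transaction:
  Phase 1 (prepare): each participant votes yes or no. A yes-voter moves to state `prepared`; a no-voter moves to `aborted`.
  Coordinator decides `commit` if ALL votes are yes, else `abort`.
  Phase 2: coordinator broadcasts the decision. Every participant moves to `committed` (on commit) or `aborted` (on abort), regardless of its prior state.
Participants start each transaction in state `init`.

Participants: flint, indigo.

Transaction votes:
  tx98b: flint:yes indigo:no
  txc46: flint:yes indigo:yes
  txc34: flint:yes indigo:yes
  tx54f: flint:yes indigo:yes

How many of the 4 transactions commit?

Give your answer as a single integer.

Answer: 3

Derivation:
tx98b: no from indigo -> abort (commits=0)
txc46: all yes -> commit (commits=1)
txc34: all yes -> commit (commits=2)
tx54f: all yes -> commit (commits=3)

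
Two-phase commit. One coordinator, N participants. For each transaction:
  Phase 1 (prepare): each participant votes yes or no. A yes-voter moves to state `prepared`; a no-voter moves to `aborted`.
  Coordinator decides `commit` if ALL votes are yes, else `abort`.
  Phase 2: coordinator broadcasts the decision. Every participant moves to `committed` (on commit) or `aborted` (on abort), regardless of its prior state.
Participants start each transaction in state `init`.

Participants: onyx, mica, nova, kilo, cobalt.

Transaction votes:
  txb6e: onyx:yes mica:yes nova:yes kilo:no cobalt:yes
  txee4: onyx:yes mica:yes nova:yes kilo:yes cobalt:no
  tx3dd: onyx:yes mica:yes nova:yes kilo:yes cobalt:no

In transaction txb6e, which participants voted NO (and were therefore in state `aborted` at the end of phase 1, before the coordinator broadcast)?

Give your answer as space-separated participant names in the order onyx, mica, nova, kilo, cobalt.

Answer: kilo

Derivation:
Txn txb6e phase 1: onyx yes -> prepared; mica yes -> prepared; nova yes -> prepared; kilo no -> aborted; cobalt yes -> prepared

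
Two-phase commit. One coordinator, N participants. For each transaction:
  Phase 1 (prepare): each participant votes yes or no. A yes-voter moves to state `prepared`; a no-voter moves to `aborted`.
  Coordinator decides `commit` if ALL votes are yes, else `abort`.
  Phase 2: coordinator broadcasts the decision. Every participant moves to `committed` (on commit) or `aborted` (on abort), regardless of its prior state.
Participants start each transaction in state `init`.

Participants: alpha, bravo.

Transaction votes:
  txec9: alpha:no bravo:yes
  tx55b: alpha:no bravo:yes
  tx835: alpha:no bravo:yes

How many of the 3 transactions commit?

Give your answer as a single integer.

txec9: no from alpha -> abort (commits=0)
tx55b: no from alpha -> abort (commits=0)
tx835: no from alpha -> abort (commits=0)

Answer: 0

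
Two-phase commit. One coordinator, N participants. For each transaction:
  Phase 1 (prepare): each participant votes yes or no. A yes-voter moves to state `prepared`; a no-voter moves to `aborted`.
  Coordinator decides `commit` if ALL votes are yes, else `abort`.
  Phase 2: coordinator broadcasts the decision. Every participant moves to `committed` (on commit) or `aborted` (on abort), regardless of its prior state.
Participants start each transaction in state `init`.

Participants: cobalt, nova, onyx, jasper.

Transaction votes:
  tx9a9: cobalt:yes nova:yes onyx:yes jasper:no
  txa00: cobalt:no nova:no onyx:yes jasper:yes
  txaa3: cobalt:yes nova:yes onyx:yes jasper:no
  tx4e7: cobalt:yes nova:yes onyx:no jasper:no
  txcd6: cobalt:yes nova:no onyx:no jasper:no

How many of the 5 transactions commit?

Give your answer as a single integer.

Answer: 0

Derivation:
tx9a9: no from jasper -> abort (commits=0)
txa00: no from cobalt, nova -> abort (commits=0)
txaa3: no from jasper -> abort (commits=0)
tx4e7: no from onyx, jasper -> abort (commits=0)
txcd6: no from nova, onyx, jasper -> abort (commits=0)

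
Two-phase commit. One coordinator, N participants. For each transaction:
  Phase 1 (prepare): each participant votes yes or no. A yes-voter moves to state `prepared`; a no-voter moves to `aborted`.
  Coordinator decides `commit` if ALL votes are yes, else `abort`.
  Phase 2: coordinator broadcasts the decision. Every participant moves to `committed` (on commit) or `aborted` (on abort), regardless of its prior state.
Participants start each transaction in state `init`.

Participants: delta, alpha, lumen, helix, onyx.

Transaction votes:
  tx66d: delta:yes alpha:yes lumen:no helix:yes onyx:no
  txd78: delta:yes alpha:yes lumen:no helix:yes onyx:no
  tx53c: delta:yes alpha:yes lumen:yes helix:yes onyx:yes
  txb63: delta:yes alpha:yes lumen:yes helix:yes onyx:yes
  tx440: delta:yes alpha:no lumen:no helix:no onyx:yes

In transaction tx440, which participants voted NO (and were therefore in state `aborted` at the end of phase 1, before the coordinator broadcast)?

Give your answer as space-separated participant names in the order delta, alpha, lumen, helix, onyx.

Txn tx440 phase 1: delta yes -> prepared; alpha no -> aborted; lumen no -> aborted; helix no -> aborted; onyx yes -> prepared

Answer: alpha lumen helix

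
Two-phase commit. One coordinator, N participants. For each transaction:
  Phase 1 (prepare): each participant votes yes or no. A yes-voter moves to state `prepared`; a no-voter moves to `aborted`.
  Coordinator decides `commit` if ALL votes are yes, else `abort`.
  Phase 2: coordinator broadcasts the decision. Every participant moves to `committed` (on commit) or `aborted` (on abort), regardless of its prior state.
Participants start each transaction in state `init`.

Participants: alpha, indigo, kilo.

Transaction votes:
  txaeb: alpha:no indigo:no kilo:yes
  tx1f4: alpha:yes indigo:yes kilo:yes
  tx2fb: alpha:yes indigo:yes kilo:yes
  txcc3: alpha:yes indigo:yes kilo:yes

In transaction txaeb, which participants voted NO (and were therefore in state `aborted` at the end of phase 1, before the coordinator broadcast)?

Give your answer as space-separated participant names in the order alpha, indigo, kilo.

Answer: alpha indigo

Derivation:
Txn txaeb phase 1: alpha no -> aborted; indigo no -> aborted; kilo yes -> prepared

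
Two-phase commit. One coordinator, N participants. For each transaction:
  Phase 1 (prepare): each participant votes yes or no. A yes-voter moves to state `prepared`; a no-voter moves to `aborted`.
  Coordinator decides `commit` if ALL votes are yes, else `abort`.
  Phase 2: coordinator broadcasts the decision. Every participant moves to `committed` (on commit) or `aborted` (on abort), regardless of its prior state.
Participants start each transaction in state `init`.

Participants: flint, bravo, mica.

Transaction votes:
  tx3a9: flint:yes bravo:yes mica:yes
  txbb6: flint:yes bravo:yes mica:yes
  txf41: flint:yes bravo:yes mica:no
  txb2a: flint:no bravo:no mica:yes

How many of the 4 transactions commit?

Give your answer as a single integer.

tx3a9: all yes -> commit (commits=1)
txbb6: all yes -> commit (commits=2)
txf41: no from mica -> abort (commits=2)
txb2a: no from flint, bravo -> abort (commits=2)

Answer: 2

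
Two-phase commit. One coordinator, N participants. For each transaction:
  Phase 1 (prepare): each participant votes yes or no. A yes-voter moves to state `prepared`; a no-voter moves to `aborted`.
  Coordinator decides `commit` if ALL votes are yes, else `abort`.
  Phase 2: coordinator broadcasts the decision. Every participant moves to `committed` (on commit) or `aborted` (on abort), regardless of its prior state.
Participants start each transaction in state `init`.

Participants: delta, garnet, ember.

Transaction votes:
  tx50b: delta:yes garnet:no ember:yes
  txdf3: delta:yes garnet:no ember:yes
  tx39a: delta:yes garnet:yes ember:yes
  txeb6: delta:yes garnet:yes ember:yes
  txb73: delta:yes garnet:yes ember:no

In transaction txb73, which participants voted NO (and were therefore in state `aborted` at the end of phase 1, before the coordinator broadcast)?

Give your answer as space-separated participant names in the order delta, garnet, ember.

Txn txb73 phase 1: delta yes -> prepared; garnet yes -> prepared; ember no -> aborted

Answer: ember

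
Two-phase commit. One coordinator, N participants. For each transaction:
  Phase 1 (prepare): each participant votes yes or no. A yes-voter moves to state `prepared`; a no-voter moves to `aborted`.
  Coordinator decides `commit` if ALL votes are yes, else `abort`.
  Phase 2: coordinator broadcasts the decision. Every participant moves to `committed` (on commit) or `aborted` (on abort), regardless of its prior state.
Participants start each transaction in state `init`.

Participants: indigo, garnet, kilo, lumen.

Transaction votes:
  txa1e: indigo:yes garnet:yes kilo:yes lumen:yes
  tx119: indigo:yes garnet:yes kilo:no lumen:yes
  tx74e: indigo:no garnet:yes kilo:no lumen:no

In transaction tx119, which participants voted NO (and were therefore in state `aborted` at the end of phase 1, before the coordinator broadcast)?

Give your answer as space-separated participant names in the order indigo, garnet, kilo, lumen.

Answer: kilo

Derivation:
Txn tx119 phase 1: indigo yes -> prepared; garnet yes -> prepared; kilo no -> aborted; lumen yes -> prepared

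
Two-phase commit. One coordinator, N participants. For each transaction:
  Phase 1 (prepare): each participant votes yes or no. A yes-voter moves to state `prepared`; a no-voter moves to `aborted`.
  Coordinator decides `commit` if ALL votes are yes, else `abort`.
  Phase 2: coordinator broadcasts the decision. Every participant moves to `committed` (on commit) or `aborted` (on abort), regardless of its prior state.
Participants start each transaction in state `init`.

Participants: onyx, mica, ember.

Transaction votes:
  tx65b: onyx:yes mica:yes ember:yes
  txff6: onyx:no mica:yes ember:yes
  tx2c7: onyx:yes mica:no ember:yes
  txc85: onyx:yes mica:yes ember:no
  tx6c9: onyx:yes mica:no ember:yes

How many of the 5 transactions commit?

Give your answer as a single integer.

tx65b: all yes -> commit (commits=1)
txff6: no from onyx -> abort (commits=1)
tx2c7: no from mica -> abort (commits=1)
txc85: no from ember -> abort (commits=1)
tx6c9: no from mica -> abort (commits=1)

Answer: 1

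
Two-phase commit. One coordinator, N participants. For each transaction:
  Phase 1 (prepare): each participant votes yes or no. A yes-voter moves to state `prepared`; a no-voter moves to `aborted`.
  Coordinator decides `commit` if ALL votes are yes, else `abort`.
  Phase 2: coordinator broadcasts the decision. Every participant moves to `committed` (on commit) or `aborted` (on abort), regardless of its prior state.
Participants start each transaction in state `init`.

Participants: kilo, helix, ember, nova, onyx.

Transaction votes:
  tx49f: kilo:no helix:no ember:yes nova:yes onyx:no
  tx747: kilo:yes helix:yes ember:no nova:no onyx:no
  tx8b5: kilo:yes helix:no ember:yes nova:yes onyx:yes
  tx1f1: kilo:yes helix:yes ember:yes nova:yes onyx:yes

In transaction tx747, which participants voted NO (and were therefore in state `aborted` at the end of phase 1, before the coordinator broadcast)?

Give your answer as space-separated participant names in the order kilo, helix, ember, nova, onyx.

Txn tx747 phase 1: kilo yes -> prepared; helix yes -> prepared; ember no -> aborted; nova no -> aborted; onyx no -> aborted

Answer: ember nova onyx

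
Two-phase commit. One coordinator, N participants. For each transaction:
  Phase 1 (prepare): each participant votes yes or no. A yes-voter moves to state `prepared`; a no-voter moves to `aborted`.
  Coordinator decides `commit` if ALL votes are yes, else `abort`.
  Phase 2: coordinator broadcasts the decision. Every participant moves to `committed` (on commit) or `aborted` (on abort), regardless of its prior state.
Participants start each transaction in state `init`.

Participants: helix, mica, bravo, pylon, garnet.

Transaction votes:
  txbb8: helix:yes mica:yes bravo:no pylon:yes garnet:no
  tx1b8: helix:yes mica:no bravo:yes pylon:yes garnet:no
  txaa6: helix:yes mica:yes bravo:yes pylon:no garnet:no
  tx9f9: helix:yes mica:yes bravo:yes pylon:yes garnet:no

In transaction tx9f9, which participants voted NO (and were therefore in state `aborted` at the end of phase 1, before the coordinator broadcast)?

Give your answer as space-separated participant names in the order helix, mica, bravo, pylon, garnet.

Answer: garnet

Derivation:
Txn tx9f9 phase 1: helix yes -> prepared; mica yes -> prepared; bravo yes -> prepared; pylon yes -> prepared; garnet no -> aborted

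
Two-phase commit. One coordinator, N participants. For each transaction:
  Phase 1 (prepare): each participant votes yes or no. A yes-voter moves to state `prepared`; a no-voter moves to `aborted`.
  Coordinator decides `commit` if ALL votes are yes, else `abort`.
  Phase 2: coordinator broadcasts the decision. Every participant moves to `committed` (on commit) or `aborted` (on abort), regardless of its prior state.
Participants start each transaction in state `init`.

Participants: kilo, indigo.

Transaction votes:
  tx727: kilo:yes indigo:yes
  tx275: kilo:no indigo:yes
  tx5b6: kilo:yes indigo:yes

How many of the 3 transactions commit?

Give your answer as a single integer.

Answer: 2

Derivation:
tx727: all yes -> commit (commits=1)
tx275: no from kilo -> abort (commits=1)
tx5b6: all yes -> commit (commits=2)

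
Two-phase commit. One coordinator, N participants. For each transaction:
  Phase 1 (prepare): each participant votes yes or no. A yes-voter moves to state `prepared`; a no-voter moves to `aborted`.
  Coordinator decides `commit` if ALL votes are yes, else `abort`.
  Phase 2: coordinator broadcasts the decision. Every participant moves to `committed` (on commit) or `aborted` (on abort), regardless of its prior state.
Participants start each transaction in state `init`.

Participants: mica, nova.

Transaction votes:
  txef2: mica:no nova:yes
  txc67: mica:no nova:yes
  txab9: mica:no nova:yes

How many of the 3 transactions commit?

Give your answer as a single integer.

Answer: 0

Derivation:
txef2: no from mica -> abort (commits=0)
txc67: no from mica -> abort (commits=0)
txab9: no from mica -> abort (commits=0)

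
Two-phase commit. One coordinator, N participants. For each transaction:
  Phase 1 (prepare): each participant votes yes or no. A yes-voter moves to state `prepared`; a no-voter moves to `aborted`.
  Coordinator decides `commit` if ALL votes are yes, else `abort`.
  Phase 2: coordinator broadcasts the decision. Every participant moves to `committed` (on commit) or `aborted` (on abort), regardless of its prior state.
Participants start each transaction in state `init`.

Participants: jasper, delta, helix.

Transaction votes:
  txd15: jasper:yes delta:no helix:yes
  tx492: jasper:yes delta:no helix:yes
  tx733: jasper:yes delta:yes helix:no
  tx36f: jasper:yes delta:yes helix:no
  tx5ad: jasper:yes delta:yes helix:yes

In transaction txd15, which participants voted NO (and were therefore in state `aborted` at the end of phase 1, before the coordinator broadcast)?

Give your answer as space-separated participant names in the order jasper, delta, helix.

Txn txd15 phase 1: jasper yes -> prepared; delta no -> aborted; helix yes -> prepared

Answer: delta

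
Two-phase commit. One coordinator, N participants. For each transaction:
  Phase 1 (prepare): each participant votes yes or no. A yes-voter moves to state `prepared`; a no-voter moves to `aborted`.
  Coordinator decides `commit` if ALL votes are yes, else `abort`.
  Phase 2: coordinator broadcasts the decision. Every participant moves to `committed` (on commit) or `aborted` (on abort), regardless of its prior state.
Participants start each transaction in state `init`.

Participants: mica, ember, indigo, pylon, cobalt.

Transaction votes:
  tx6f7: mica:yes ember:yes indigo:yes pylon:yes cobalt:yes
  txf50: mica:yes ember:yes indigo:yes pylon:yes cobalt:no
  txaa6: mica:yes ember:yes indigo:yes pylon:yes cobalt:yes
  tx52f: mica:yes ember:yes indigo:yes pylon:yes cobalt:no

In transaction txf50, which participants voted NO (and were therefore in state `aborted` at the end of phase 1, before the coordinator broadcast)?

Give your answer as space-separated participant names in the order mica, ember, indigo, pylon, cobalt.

Answer: cobalt

Derivation:
Txn txf50 phase 1: mica yes -> prepared; ember yes -> prepared; indigo yes -> prepared; pylon yes -> prepared; cobalt no -> aborted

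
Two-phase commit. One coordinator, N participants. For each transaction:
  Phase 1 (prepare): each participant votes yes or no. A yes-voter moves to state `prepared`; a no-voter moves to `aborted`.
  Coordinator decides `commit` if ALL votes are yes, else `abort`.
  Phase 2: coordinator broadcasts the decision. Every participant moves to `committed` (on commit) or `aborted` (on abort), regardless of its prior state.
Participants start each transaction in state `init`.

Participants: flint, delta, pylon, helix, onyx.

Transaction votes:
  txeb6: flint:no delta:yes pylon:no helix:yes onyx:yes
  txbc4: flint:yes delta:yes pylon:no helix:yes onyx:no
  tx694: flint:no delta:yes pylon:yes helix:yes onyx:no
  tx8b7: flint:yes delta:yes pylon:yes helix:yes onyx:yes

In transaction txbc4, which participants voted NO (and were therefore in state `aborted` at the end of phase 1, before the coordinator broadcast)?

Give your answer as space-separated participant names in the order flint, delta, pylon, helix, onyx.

Txn txbc4 phase 1: flint yes -> prepared; delta yes -> prepared; pylon no -> aborted; helix yes -> prepared; onyx no -> aborted

Answer: pylon onyx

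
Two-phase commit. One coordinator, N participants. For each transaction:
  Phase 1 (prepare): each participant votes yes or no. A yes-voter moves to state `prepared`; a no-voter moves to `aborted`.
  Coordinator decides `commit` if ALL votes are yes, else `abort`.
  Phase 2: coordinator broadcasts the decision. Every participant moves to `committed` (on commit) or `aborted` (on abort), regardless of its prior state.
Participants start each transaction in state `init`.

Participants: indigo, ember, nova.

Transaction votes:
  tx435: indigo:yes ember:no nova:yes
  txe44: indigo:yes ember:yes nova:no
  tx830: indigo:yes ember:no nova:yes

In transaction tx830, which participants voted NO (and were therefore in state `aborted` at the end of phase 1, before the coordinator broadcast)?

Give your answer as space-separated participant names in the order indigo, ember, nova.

Answer: ember

Derivation:
Txn tx830 phase 1: indigo yes -> prepared; ember no -> aborted; nova yes -> prepared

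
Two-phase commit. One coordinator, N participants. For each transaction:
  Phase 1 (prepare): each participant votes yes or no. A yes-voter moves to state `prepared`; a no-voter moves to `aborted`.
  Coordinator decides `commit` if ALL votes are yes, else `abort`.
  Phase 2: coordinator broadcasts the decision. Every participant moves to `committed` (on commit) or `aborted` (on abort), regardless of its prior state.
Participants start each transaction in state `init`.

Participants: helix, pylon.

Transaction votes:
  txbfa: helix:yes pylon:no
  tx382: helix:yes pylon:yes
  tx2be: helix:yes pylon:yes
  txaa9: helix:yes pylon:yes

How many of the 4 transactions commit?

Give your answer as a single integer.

txbfa: no from pylon -> abort (commits=0)
tx382: all yes -> commit (commits=1)
tx2be: all yes -> commit (commits=2)
txaa9: all yes -> commit (commits=3)

Answer: 3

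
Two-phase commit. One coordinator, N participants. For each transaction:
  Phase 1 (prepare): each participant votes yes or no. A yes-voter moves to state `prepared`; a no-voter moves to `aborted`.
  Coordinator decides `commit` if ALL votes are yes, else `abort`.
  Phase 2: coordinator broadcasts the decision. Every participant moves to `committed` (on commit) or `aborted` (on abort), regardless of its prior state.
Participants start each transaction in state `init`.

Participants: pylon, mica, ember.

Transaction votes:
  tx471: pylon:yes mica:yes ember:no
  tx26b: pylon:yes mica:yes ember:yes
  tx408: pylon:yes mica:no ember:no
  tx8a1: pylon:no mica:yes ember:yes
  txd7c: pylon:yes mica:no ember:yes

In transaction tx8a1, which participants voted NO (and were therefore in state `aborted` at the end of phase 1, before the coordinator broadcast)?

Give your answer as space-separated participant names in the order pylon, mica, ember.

Answer: pylon

Derivation:
Txn tx8a1 phase 1: pylon no -> aborted; mica yes -> prepared; ember yes -> prepared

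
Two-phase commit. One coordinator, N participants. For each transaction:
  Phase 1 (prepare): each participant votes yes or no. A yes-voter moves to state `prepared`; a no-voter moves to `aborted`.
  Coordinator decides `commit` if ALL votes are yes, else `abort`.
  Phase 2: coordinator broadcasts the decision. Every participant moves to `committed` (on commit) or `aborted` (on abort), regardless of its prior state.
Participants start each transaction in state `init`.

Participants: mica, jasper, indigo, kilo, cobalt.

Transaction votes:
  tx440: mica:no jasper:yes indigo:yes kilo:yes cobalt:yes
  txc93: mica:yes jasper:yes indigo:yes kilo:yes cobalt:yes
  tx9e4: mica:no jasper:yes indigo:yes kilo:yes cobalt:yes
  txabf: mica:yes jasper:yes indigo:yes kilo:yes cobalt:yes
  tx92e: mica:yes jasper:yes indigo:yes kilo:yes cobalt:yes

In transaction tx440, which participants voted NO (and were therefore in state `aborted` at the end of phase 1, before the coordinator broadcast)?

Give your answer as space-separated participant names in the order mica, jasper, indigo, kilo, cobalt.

Answer: mica

Derivation:
Txn tx440 phase 1: mica no -> aborted; jasper yes -> prepared; indigo yes -> prepared; kilo yes -> prepared; cobalt yes -> prepared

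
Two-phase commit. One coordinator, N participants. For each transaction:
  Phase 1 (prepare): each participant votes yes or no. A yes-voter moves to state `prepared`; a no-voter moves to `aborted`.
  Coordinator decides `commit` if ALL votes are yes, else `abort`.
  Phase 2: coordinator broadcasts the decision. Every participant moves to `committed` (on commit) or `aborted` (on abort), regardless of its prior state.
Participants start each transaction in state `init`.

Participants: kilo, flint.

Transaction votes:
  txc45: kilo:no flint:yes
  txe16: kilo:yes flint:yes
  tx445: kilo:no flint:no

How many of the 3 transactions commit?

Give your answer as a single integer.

Answer: 1

Derivation:
txc45: no from kilo -> abort (commits=0)
txe16: all yes -> commit (commits=1)
tx445: no from kilo, flint -> abort (commits=1)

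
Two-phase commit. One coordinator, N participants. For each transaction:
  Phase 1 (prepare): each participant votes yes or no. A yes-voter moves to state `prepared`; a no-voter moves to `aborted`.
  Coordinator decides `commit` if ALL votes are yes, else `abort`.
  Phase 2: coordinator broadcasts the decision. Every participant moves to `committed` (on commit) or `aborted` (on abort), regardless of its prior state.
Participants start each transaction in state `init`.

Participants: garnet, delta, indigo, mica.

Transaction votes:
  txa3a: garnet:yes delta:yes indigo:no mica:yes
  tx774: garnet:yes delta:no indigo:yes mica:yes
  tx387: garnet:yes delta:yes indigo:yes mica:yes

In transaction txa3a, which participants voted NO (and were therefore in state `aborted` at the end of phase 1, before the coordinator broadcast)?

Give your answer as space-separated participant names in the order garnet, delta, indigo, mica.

Answer: indigo

Derivation:
Txn txa3a phase 1: garnet yes -> prepared; delta yes -> prepared; indigo no -> aborted; mica yes -> prepared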